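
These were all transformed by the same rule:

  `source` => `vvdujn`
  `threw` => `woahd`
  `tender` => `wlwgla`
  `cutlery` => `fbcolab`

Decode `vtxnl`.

smoke

A repeating key of period 3 is used — shifts +3, +7, +9 over and over.
Reversing it on vtxnl: v−3=s, t−7=m, x−9=o, n−3=k, l−7=e.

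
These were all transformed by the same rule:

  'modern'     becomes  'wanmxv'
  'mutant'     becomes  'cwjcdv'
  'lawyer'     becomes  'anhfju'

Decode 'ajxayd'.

The word is reversed, then every letter is shifted forward by 9.
Decoding ajxayd: shift back: a−9=r, j−9=a, x−9=o, a−9=r, y−9=p, d−9=u → raorpu; then reverse → uproar.

uproar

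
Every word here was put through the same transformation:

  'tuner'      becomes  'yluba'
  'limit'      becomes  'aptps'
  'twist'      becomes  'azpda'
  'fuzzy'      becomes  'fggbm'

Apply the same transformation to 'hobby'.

The output letters match the input read backwards, each shifted +7: tuner reversed is renut. Read the word backwards and shift each letter +7.
Applying it to hobby: reverse → ybboh; then shift: y+7=f, b+7=i, b+7=i, o+7=v, h+7=o.

fiivo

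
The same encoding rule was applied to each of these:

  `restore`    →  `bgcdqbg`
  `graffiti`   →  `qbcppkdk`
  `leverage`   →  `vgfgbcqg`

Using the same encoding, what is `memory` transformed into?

Two shifts are in play — +2 for a/e/i/o/u, +10 for every other letter.
On memory: m(cons)+10=w, e(vowel)+2=g, m(cons)+10=w, o(vowel)+2=q, r(cons)+10=b, y(cons)+10=i.

wgwqbi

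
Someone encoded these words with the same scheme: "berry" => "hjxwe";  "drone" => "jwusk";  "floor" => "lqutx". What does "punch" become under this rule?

A repeating key of period 2 is used — shifts +6, +5 over and over.
For punch: p+6=v, u+5=z, n+6=t, c+5=h, h+6=n.

vzthn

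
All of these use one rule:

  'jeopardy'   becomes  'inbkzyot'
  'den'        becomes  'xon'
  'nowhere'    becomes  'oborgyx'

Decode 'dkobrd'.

threat

The output letters match the input read backwards, each shifted +10: jeopardy reversed is ydrapoej. Read the word backwards and shift each letter +10.
Reversing it on dkobrd: shift back: d−10=t, k−10=a, o−10=e, b−10=r, r−10=h, d−10=t → taerht; then reverse → threat.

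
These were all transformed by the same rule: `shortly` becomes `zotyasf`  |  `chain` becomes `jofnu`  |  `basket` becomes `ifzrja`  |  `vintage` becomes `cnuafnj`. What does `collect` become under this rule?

The shift depends on letter class: consonant s→z is +7, but vowel o→t is +5. Two shifts are in play — +5 for a/e/i/o/u, +7 for every other letter.
For collect: c(cons)+7=j, o(vowel)+5=t, l(cons)+7=s, l(cons)+7=s, e(vowel)+5=j, c(cons)+7=j, t(cons)+7=a.

jtssjja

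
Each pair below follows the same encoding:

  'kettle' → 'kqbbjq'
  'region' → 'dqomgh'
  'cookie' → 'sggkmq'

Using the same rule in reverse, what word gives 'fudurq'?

parade

Each letter's alphabet position (a=0..z=25) is mapped through 25·x+20 mod 26 — an affine cipher.
Undoing it on fudurq: f(5)→25·(5−20)≡15=p; u(20)→25·(20−20)≡0=a; d(3)→25·(3−20)≡17=r; u(20)→25·(20−20)≡0=a; r(17)→25·(17−20)≡3=d; q(16)→25·(16−20)≡4=e (all mod 26).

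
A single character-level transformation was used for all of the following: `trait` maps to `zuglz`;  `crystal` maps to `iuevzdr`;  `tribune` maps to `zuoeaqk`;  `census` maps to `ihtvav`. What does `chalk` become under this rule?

Shifts by position in trait: pos 0: t→z (+6), pos 1: r→u (+3), pos 2: a→g (+6), pos 3: i→l (+3) — repeating every 2. A repeating key of period 2 is used — shifts +6, +3 over and over.
For chalk: c+6=i, h+3=k, a+6=g, l+3=o, k+6=q.

ikgoq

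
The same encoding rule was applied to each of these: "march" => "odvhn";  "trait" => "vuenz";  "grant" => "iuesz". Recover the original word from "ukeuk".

shape

The shift increases by 1 at each position, starting from +2: 2, 3, 4, ….
Decoding ukeuk: u−2=s, k−3=h, e−4=a, u−5=p, k−6=e.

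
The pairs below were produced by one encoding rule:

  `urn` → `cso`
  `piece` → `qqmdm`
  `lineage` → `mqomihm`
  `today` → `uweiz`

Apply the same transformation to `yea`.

The rule splits by letter class: vowels +8, consonants +1.
Applying it to yea: y(cons)+1=z, e(vowel)+8=m, a(vowel)+8=i.

zmi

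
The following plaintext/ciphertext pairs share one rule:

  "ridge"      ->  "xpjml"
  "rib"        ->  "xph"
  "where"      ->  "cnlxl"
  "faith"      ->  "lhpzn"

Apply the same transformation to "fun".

lbt

The shift depends on letter class: consonant r→x is +6, but vowel i→p is +7. Two shifts are in play — +7 for a/e/i/o/u, +6 for every other letter.
On fun: f(cons)+6=l, u(vowel)+7=b, n(cons)+6=t.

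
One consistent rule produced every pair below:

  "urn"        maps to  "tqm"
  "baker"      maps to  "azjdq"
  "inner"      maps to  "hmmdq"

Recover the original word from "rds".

Compare letters: u→t is +25, r→q is +25, n→m is +25 — a constant shift. Every letter moves 25 places later in the alphabet, wrapping around z→a.
Undoing it on rds: r−25=s, d−25=e, s−25=t.

set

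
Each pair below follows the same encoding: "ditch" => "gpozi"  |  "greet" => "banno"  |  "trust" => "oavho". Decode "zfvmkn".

couple

Each letter's alphabet position (a=0..z=25) is mapped through 7·x+11 mod 26 — an affine cipher.
Decoding zfvmkn: z(25)→15·(25−11)≡2=c; f(5)→15·(5−11)≡14=o; v(21)→15·(21−11)≡20=u; m(12)→15·(12−11)≡15=p; k(10)→15·(10−11)≡11=l; n(13)→15·(13−11)≡4=e (all mod 26).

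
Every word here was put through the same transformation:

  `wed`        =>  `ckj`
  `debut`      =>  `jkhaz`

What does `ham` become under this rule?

ngs

Compare letters: w→c is +6, e→k is +6, d→j is +6 — a constant shift. Each letter is shifted forward by 6 in the alphabet (a Caesar shift of +6).
On ham: h+6=n, a+6=g, m+6=s.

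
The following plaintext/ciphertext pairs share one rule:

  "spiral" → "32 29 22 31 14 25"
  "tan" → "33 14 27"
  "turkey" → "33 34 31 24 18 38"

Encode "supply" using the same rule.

32 34 29 29 25 38

s is letter #19 and maps to 32: an offset of 13. Letters become their 1-based position plus 13 (so a→14, b→15, …).
For supply: s=19→32, u=21→34, p=16→29, p=16→29, l=12→25, y=25→38.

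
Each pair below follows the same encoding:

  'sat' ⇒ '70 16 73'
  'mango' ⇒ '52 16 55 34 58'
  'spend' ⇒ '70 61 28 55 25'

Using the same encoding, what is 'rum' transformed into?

The formula is n = 3×(alphabet index, a=1) + 13.
On rum: r=18→67, u=21→76, m=13→52.

67 76 52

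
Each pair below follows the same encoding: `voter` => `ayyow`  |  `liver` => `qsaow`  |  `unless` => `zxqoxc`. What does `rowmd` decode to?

mercy

Shifts by position in voter: pos 0: v→a (+5), pos 1: o→y (+10), pos 2: t→y (+5), pos 3: e→o (+10) — repeating every 2. A repeating key of period 2 is used — shifts +5, +10 over and over.
Reversing it on rowmd: r−5=m, o−10=e, w−5=r, m−10=c, d−5=y.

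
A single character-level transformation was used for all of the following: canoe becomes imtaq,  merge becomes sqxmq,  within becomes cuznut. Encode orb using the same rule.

The rule splits by letter class: vowels +12, consonants +6.
On orb: o(vowel)+12=a, r(cons)+6=x, b(cons)+6=h.

axh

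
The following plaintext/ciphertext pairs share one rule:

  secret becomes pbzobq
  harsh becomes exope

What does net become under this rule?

Compare letters: s→p is +23, e→b is +23, c→z is +23 — a constant shift. Each letter is shifted forward by 23 in the alphabet (a Caesar shift of +23).
For net: n+23=k, e+23=b, t+23=q.

kbq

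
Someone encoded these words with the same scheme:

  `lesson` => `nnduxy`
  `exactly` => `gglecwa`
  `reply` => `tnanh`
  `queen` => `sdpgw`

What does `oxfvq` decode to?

Shifts by position in lesson: pos 0: l→n (+2), pos 1: e→n (+9), pos 2: s→d (+11), pos 3: s→u (+2), pos 4: o→x (+9), pos 5: n→y (+11) — repeating every 3. The shifts repeat in a cycle of length 3: positions 0,1,… shift by +2, +9, +11, then the pattern repeats.
Undoing it on oxfvq: o−2=m, x−9=o, f−11=u, v−2=t, q−9=h.

mouth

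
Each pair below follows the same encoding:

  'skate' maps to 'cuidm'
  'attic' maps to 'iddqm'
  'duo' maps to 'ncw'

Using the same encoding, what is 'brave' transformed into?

The shift depends on letter class: consonant s→c is +10, but vowel a→i is +8. Vowels shift forward by 8 and consonants shift forward by 10.
For brave: b(cons)+10=l, r(cons)+10=b, a(vowel)+8=i, v(cons)+10=f, e(vowel)+8=m.

lbifm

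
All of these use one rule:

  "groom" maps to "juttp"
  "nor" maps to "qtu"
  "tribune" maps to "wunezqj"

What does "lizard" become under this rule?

The shift depends on letter class: consonant g→j is +3, but vowel o→t is +5. The rule splits by letter class: vowels +5, consonants +3.
On lizard: l(cons)+3=o, i(vowel)+5=n, z(cons)+3=c, a(vowel)+5=f, r(cons)+3=u, d(cons)+3=g.

oncfug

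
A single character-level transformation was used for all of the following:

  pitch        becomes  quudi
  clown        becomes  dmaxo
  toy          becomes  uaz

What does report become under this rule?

sqqasu

The shift depends on letter class: consonant p→q is +1, but vowel i→u is +12. Vowels shift forward by 12 and consonants shift forward by 1.
For report: r(cons)+1=s, e(vowel)+12=q, p(cons)+1=q, o(vowel)+12=a, r(cons)+1=s, t(cons)+1=u.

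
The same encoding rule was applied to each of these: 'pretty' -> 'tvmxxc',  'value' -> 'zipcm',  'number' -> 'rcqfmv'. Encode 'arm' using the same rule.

The shift depends on letter class: consonant p→t is +4, but vowel e→m is +8. The rule splits by letter class: vowels +8, consonants +4.
For arm: a(vowel)+8=i, r(cons)+4=v, m(cons)+4=q.

ivq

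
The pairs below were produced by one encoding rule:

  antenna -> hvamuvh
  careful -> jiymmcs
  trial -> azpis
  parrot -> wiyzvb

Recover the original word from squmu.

linen

Shifts by position in antenna: pos 0: a→h (+7), pos 1: n→v (+8), pos 2: t→a (+7), pos 3: e→m (+8) — repeating every 2. It's a Vigenère-style cipher with numeric key [7,8]: position i shifts by key[i mod 2].
Undoing it on squmu: s−7=l, q−8=i, u−7=n, m−8=e, u−7=n.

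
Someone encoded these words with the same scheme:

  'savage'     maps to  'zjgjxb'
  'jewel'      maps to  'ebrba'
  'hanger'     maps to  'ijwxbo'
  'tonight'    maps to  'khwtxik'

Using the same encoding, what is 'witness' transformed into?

s(18)→z(25) and a(0)→j(9) fit y≡11x+9 (mod 26); the inverse of 11 mod 26 is 19. Treating letters as 0–25, the rule is x ↦ 11x + 9 (mod 26).
Applying it to witness: w(22)→11·22+9≡17=r; i(8)→11·8+9≡19=t; t(19)→11·19+9≡10=k; n(13)→11·13+9≡22=w; e(4)→11·4+9≡1=b; s(18)→11·18+9≡25=z; s(18)→11·18+9≡25=z (all mod 26).

rtkwbzz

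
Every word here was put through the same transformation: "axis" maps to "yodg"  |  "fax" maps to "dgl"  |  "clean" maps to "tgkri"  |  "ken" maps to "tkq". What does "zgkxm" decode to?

great

The output letters match the input read backwards, each shifted +6: axis reversed is sixa. Two steps: reverse the string, then apply a Caesar shift of +6.
Reversing it on zgkxm: shift back: z−6=t, g−6=a, k−6=e, x−6=r, m−6=g → taerg; then reverse → great.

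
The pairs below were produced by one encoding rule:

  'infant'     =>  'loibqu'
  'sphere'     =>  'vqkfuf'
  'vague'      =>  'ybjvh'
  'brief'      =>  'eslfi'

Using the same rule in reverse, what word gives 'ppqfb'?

Shifts by position in infant: pos 0: i→l (+3), pos 1: n→o (+1), pos 2: f→i (+3), pos 3: a→b (+1) — repeating every 2. The shifts repeat in a cycle of length 2: positions 0,1,… shift by +3, +1, then the pattern repeats.
Undoing it on ppqfb: p−3=m, p−1=o, q−3=n, f−1=e, b−3=y.

money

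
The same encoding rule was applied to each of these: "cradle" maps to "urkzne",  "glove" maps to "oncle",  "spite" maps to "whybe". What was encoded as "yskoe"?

image

c(2)→u(20) and r(17)→r(17) fit y≡5x+10 (mod 26); the inverse of 5 mod 26 is 21. This is an affine cipher: with a=0,…,z=25, each position x becomes (5x+10) mod 26.
Undoing it on yskoe: y(24)→21·(24−10)≡8=i; s(18)→21·(18−10)≡12=m; k(10)→21·(10−10)≡0=a; o(14)→21·(14−10)≡6=g; e(4)→21·(4−10)≡4=e (all mod 26).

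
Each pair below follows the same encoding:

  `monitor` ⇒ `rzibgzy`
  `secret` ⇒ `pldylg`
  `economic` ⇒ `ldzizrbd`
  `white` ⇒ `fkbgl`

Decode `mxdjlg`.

Treating letters as 0–25, the rule is x ↦ 17x + 21 (mod 26).
Reversing it on mxdjlg: m(12)→23·(12−21)≡1=b; x(23)→23·(23−21)≡20=u; d(3)→23·(3−21)≡2=c; j(9)→23·(9−21)≡10=k; l(11)→23·(11−21)≡4=e; g(6)→23·(6−21)≡19=t (all mod 26).

bucket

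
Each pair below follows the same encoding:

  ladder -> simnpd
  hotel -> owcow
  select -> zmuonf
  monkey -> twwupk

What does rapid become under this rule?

yiyso

In ladder: l→s is +7, a→i is +8, d→m is +9, d→n is +10 — the shift increases by 1 each position. The shift increases by 1 at each position, starting from +7: 7, 8, 9, ….
Applying it to rapid: r+7=y, a+8=i, p+9=y, i+10=s, d+11=o.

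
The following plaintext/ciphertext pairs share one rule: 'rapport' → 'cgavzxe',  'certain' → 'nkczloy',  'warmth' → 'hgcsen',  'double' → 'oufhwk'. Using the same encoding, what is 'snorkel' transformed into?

Shifts by position in rapport: pos 0: r→c (+11), pos 1: a→g (+6), pos 2: p→a (+11), pos 3: p→v (+6) — repeating every 2. It's a Vigenère-style cipher with numeric key [11,6]: position i shifts by key[i mod 2].
Applying it to snorkel: s+11=d, n+6=t, o+11=z, r+6=x, k+11=v, e+6=k, l+11=w.

dtzxvkw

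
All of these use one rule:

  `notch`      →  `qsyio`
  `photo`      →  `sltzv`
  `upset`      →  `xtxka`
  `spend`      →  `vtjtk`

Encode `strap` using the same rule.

vxwgw

The shift increases by 1 at each position, starting from +3: 3, 4, 5, ….
For strap: s+3=v, t+4=x, r+5=w, a+6=g, p+7=w.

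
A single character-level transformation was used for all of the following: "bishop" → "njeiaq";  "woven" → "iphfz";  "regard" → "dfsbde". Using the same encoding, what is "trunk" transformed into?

fsgow

Shifts by position in bishop: pos 0: b→n (+12), pos 1: i→j (+1), pos 2: s→e (+12), pos 3: h→i (+1) — repeating every 2. A repeating key of period 2 is used — shifts +12, +1 over and over.
Applying it to trunk: t+12=f, r+1=s, u+12=g, n+1=o, k+12=w.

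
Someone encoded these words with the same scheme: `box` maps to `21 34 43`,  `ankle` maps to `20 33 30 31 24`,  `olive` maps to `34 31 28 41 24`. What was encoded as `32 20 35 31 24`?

maple

Each letter is replaced by its alphabet position (a=1..z=26) + 19.
Reversing it on 32 20 35 31 24: 32→(32−19)÷1=13=m, 20→(20−19)÷1=1=a, 35→(35−19)÷1=16=p, 31→(31−19)÷1=12=l, 24→(24−19)÷1=5=e.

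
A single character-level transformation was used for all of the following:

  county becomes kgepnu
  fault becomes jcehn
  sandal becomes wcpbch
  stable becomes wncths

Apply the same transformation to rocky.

c(2)→k(10) and o(14)→g(6) fit y≡17x+2 (mod 26); the inverse of 17 mod 26 is 23. Treating letters as 0–25, the rule is x ↦ 17x + 2 (mod 26).
Applying it to rocky: r(17)→17·17+2≡5=f; o(14)→17·14+2≡6=g; c(2)→17·2+2≡10=k; k(10)→17·10+2≡16=q; y(24)→17·24+2≡20=u (all mod 26).

fgkqu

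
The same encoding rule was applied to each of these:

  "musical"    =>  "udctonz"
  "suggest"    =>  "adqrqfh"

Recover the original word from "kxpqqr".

coffee

Each letter shifts forward by (position + 8), i.e. 8, 9, 10, … — the shift grows by one for each successive letter.
Decoding kxpqqr: k−8=c, x−9=o, p−10=f, q−11=f, q−12=e, r−13=e.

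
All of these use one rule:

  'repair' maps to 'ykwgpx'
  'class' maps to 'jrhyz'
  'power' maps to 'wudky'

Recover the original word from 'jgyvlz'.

carpet

Shifts by position in repair: pos 0: r→y (+7), pos 1: e→k (+6), pos 2: p→w (+7), pos 3: a→g (+6) — repeating every 2. A repeating key of period 2 is used — shifts +7, +6 over and over.
Decoding jgyvlz: j−7=c, g−6=a, y−7=r, v−6=p, l−7=e, z−6=t.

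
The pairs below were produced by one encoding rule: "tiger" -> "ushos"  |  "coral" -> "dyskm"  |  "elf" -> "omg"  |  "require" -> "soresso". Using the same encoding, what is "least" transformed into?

moktu

Two shifts are in play — +10 for a/e/i/o/u, +1 for every other letter.
Applying it to least: l(cons)+1=m, e(vowel)+10=o, a(vowel)+10=k, s(cons)+1=t, t(cons)+1=u.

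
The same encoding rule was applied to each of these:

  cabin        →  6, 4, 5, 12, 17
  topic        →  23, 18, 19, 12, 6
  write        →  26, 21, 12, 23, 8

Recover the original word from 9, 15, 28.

c is letter #3 and maps to 6: an offset of 3. Letters become their 1-based position plus 3 (so a→4, b→5, …).
Reversing it on 9, 15, 28: 9→(9−3)÷1=6=f, 15→(15−3)÷1=12=l, 28→(28−3)÷1=25=y.

fly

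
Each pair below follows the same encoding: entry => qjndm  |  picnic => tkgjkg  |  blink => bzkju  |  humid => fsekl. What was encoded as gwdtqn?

carpet

e(4)→q(16) and n(13)→j(9) fit y≡5x+22 (mod 26); the inverse of 5 mod 26 is 21. This is an affine cipher: with a=0,…,z=25, each position x becomes (5x+22) mod 26.
Decoding gwdtqn: g(6)→21·(6−22)≡2=c; w(22)→21·(22−22)≡0=a; d(3)→21·(3−22)≡17=r; t(19)→21·(19−22)≡15=p; q(16)→21·(16−22)≡4=e; n(13)→21·(13−22)≡19=t (all mod 26).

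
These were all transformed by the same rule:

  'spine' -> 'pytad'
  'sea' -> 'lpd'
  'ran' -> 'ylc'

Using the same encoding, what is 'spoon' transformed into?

yzzad

The output letters match the input read backwards, each shifted +11: spine reversed is enips. Read the word backwards and shift each letter +11.
Applying it to spoon: reverse → noops; then shift: n+11=y, o+11=z, o+11=z, p+11=a, s+11=d.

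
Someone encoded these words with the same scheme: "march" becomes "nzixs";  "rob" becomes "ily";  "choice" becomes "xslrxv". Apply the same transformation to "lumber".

ofnyvi

Letters are reflected about the middle of the alphabet (position → 25−position): Atbash.
On lumber: l↔o, u↔f, m↔n, b↔y, e↔v, r↔i.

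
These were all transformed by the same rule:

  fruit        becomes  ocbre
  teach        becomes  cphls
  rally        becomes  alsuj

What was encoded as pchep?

grave

Shifts by position in fruit: pos 0: f→o (+9), pos 1: r→c (+11), pos 2: u→b (+7), pos 3: i→r (+9), pos 4: t→e (+11) — repeating every 3. It's a Vigenère-style cipher with numeric key [9,11,7]: position i shifts by key[i mod 3].
Reversing it on pchep: p−9=g, c−11=r, h−7=a, e−9=v, p−11=e.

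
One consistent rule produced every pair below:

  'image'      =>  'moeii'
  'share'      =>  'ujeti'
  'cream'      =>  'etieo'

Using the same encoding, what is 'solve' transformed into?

The shift depends on letter class: consonant m→o is +2, but vowel i→m is +4. The rule splits by letter class: vowels +4, consonants +2.
For solve: s(cons)+2=u, o(vowel)+4=s, l(cons)+2=n, v(cons)+2=x, e(vowel)+4=i.

usnxi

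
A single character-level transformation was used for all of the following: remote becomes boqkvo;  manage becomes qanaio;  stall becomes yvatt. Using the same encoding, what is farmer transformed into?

This is an affine cipher: with a=0,…,z=25, each position x becomes (23x+0) mod 26.
Applying it to farmer: f(5)→23·5+0≡11=l; a(0)→23·0+0≡0=a; r(17)→23·17+0≡1=b; m(12)→23·12+0≡16=q; e(4)→23·4+0≡14=o; r(17)→23·17+0≡1=b (all mod 26).

labqob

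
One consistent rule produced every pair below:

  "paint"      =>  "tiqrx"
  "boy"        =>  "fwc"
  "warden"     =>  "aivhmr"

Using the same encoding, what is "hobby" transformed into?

The shift depends on letter class: consonant p→t is +4, but vowel a→i is +8. Vowels shift forward by 8 and consonants shift forward by 4.
On hobby: h(cons)+4=l, o(vowel)+8=w, b(cons)+4=f, b(cons)+4=f, y(cons)+4=c.

lwffc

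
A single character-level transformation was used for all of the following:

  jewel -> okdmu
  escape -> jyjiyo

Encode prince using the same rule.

The shift increases by 1 at each position, starting from +5: 5, 6, 7, ….
Applying it to prince: p+5=u, r+6=x, i+7=p, n+8=v, c+9=l, e+10=o.

uxpvlo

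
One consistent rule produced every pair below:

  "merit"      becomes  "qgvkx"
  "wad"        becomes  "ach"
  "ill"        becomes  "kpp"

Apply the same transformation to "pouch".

tqwgl

The shift depends on letter class: consonant m→q is +4, but vowel e→g is +2. Vowels shift forward by 2 and consonants shift forward by 4.
Applying it to pouch: p(cons)+4=t, o(vowel)+2=q, u(vowel)+2=w, c(cons)+4=g, h(cons)+4=l.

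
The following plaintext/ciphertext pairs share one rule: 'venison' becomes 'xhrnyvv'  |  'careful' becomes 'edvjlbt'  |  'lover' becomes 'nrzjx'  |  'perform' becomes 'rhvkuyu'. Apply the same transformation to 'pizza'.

In venison: v→x is +2, e→h is +3, n→r is +4, i→n is +5 — the shift increases by 1 each position. Letter i (0-indexed) is shifted by i+2, so successive shifts are 2, 3, 4, ….
For pizza: p+2=r, i+3=l, z+4=d, z+5=e, a+6=g.

rldeg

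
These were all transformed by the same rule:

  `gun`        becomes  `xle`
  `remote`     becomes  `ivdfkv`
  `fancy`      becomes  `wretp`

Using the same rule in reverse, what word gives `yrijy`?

Compare letters: g→x is +17, u→l is +17, n→e is +17 — a constant shift. Every letter moves 17 places later in the alphabet, wrapping around z→a.
Undoing it on yrijy: y−17=h, r−17=a, i−17=r, j−17=s, y−17=h.

harsh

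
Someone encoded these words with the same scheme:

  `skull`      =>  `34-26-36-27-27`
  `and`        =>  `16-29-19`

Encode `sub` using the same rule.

34-36-17

s is letter #19 and maps to 34: an offset of 15. Each letter is replaced by its alphabet position (a=1..z=26) + 15.
For sub: s=19→34, u=21→36, b=2→17.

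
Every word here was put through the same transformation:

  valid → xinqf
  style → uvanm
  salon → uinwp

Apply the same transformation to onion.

Vowels shift forward by 8 and consonants shift forward by 2.
For onion: o(vowel)+8=w, n(cons)+2=p, i(vowel)+8=q, o(vowel)+8=w, n(cons)+2=p.

wpqwp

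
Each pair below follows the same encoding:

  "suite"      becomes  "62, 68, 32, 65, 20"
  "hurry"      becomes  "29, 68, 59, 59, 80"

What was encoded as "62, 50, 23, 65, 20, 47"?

soften

s(#19)→62 and u(#21)→68: differences scale by 3, so n = 3·pos + 5. With a=1..z=26, the number is 3·pos + 5.
Decoding 62, 50, 23, 65, 20, 47: 62→(62−5)÷3=19=s, 50→(50−5)÷3=15=o, 23→(23−5)÷3=6=f, 65→(65−5)÷3=20=t, 20→(20−5)÷3=5=e, 47→(47−5)÷3=14=n.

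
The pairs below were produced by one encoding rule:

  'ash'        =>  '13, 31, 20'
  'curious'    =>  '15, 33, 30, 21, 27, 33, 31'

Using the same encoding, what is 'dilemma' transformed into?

16, 21, 24, 17, 25, 25, 13

a is letter #1 and maps to 13: an offset of 12. Each letter is replaced by its alphabet position (a=1..z=26) + 12.
Applying it to dilemma: d=4→16, i=9→21, l=12→24, e=5→17, m=13→25, m=13→25, a=1→13.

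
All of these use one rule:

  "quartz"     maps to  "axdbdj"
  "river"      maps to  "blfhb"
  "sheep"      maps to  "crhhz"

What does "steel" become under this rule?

cdhhv

Two shifts are in play — +3 for a/e/i/o/u, +10 for every other letter.
Applying it to steel: s(cons)+10=c, t(cons)+10=d, e(vowel)+3=h, e(vowel)+3=h, l(cons)+10=v.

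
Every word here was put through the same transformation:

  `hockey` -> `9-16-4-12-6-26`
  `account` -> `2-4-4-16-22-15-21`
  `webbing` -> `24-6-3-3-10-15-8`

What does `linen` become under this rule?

h is letter #8 and maps to 9: an offset of 1. Each letter is replaced by its alphabet position (a=1..z=26) + 1.
For linen: l=12→13, i=9→10, n=14→15, e=5→6, n=14→15.

13-10-15-6-15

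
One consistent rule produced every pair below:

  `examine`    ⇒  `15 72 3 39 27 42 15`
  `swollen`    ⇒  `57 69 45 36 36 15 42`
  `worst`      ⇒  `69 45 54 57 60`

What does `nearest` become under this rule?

e(#5)→15 and x(#24)→72: differences scale by 3, so n = 3·pos + 0. Each letter becomes 3×(its alphabet position, a=1..z=26).
Applying it to nearest: n=14→42, e=5→15, a=1→3, r=18→54, e=5→15, s=19→57, t=20→60.

42 15 3 54 15 57 60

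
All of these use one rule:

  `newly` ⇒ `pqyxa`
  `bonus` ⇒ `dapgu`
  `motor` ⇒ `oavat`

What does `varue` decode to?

Shifts by position in newly: pos 0: n→p (+2), pos 1: e→q (+12), pos 2: w→y (+2), pos 3: l→x (+12) — repeating every 2. A repeating key of period 2 is used — shifts +2, +12 over and over.
Decoding varue: v−2=t, a−12=o, r−2=p, u−12=i, e−2=c.

topic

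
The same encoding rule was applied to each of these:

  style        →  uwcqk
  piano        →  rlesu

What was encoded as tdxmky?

In style: s→u is +2, t→w is +3, y→c is +4, l→q is +5 — the shift increases by 1 each position. Letter i (0-indexed) is shifted by i+2, so successive shifts are 2, 3, 4, ….
Reversing it on tdxmky: t−2=r, d−3=a, x−4=t, m−5=h, k−6=e, y−7=r.

rather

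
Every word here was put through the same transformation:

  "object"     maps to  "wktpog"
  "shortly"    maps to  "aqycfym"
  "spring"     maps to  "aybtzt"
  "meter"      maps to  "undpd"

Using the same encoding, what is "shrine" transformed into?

Each letter shifts forward by (position + 8), i.e. 8, 9, 10, … — the shift grows by one for each successive letter.
On shrine: s+8=a, h+9=q, r+10=b, i+11=t, n+12=z, e+13=r.

aqbtzr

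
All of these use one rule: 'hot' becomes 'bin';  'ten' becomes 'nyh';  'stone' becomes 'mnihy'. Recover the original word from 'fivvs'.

lobby

Compare letters: h→b is +20, o→i is +20, t→n is +20 — a constant shift. This is a Caesar cipher with shift 20.
Reversing it on fivvs: f−20=l, i−20=o, v−20=b, v−20=b, s−20=y.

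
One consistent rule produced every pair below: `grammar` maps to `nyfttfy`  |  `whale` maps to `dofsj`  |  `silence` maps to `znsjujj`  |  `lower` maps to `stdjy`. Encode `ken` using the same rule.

rju

The shift depends on letter class: consonant g→n is +7, but vowel a→f is +5. The rule splits by letter class: vowels +5, consonants +7.
Applying it to ken: k(cons)+7=r, e(vowel)+5=j, n(cons)+7=u.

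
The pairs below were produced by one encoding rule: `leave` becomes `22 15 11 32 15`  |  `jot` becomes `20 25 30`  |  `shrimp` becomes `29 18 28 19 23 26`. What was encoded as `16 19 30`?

l is letter #12 and maps to 22: an offset of 10. The number is (letter's place in the alphabet, a=1) + 10.
Reversing it on 16 19 30: 16→(16−10)÷1=6=f, 19→(19−10)÷1=9=i, 30→(30−10)÷1=20=t.

fit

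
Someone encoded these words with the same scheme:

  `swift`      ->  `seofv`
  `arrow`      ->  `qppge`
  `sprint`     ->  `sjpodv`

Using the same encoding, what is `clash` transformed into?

s(18)→s(18) and w(22)→e(4) fit y≡3x+16 (mod 26); the inverse of 3 mod 26 is 9. Treating letters as 0–25, the rule is x ↦ 3x + 16 (mod 26).
Applying it to clash: c(2)→3·2+16≡22=w; l(11)→3·11+16≡23=x; a(0)→3·0+16≡16=q; s(18)→3·18+16≡18=s; h(7)→3·7+16≡11=l (all mod 26).

wxqsl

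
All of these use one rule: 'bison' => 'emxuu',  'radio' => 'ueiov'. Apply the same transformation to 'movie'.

psaol

In bison: b→e is +3, i→m is +4, s→x is +5, o→u is +6 — the shift increases by 1 each position. Letter i (0-indexed) is shifted by i+3, so successive shifts are 3, 4, 5, ….
For movie: m+3=p, o+4=s, v+5=a, i+6=o, e+7=l.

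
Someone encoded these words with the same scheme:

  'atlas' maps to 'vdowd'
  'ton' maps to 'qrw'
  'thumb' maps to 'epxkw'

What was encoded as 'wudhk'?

Read the word backwards and shift each letter +3.
Decoding wudhk: shift back: w−3=t, u−3=r, d−3=a, h−3=e, k−3=h → traeh; then reverse → heart.

heart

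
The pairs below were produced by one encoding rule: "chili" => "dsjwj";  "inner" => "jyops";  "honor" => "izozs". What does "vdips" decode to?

usher

Shifts by position in chili: pos 0: c→d (+1), pos 1: h→s (+11), pos 2: i→j (+1), pos 3: l→w (+11) — repeating every 2. It's a Vigenère-style cipher with numeric key [1,11]: position i shifts by key[i mod 2].
Decoding vdips: v−1=u, d−11=s, i−1=h, p−11=e, s−1=r.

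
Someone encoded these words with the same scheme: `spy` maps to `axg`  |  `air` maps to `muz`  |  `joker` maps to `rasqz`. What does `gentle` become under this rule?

The shift depends on letter class: consonant s→a is +8, but vowel a→m is +12. Two shifts are in play — +12 for a/e/i/o/u, +8 for every other letter.
For gentle: g(cons)+8=o, e(vowel)+12=q, n(cons)+8=v, t(cons)+8=b, l(cons)+8=t, e(vowel)+12=q.

oqvbtq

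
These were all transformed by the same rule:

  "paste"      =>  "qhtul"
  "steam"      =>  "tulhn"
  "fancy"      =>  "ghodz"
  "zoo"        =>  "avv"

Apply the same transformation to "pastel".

qhtulm

The shift depends on letter class: consonant p→q is +1, but vowel a→h is +7. Two shifts are in play — +7 for a/e/i/o/u, +1 for every other letter.
For pastel: p(cons)+1=q, a(vowel)+7=h, s(cons)+1=t, t(cons)+1=u, e(vowel)+7=l, l(cons)+1=m.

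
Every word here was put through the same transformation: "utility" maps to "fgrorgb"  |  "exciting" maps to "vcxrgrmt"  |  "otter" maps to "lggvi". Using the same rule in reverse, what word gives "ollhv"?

loose

Each pair mirrors across the alphabet (u↔f, t↔g, i↔r): positions sum to 25. Each letter is replaced by its mirror in the alphabet: a↔z, b↔y, c↔x, and so on (the Atbash cipher).
Reversing it on ollhv: o↔l, l↔o, l↔o, h↔s, v↔e.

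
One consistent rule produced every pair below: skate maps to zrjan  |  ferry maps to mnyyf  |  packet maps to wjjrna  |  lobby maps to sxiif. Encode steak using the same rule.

zanjr

Vowels shift forward by 9 and consonants shift forward by 7.
On steak: s(cons)+7=z, t(cons)+7=a, e(vowel)+9=n, a(vowel)+9=j, k(cons)+7=r.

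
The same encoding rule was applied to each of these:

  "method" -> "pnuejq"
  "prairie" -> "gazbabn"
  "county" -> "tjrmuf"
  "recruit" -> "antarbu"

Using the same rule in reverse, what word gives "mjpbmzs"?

m(12)→p(15) and e(4)→n(13) fit y≡23x+25 (mod 26); the inverse of 23 mod 26 is 17. This is an affine cipher: with a=0,…,z=25, each position x becomes (23x+25) mod 26.
Undoing it on mjpbmzs: m(12)→17·(12−25)≡13=n; j(9)→17·(9−25)≡14=o; p(15)→17·(15−25)≡12=m; b(1)→17·(1−25)≡8=i; m(12)→17·(12−25)≡13=n; z(25)→17·(25−25)≡0=a; s(18)→17·(18−25)≡11=l (all mod 26).

nominal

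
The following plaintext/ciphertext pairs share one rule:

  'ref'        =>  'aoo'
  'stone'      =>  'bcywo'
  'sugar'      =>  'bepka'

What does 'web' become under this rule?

The shift depends on letter class: consonant r→a is +9, but vowel e→o is +10. Vowels shift forward by 10 and consonants shift forward by 9.
Applying it to web: w(cons)+9=f, e(vowel)+10=o, b(cons)+9=k.

fok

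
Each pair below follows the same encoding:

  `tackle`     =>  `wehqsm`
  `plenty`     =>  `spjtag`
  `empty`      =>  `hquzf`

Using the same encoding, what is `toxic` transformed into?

wscoj

In tackle: t→w is +3, a→e is +4, c→h is +5, k→q is +6 — the shift increases by 1 each position. The shift increases by 1 at each position, starting from +3: 3, 4, 5, ….
Applying it to toxic: t+3=w, o+4=s, x+5=c, i+6=o, c+7=j.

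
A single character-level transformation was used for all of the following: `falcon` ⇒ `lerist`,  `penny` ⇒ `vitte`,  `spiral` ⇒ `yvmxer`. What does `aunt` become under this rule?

The shift depends on letter class: consonant f→l is +6, but vowel a→e is +4. The rule splits by letter class: vowels +4, consonants +6.
On aunt: a(vowel)+4=e, u(vowel)+4=y, n(cons)+6=t, t(cons)+6=z.

eytz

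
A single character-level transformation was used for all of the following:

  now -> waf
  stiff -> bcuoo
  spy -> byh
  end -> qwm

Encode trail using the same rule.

camuu

The rule splits by letter class: vowels +12, consonants +9.
For trail: t(cons)+9=c, r(cons)+9=a, a(vowel)+12=m, i(vowel)+12=u, l(cons)+9=u.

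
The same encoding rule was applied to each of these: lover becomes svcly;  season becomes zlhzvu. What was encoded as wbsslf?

pulley

Compare letters: l→s is +7, o→v is +7, v→c is +7 — a constant shift. This is a Caesar cipher with shift 7.
Decoding wbsslf: w−7=p, b−7=u, s−7=l, s−7=l, l−7=e, f−7=y.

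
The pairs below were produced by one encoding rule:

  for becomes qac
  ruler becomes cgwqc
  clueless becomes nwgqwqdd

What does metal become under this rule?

xqemw

The shift depends on letter class: consonant f→q is +11, but vowel o→a is +12. The rule splits by letter class: vowels +12, consonants +11.
Applying it to metal: m(cons)+11=x, e(vowel)+12=q, t(cons)+11=e, a(vowel)+12=m, l(cons)+11=w.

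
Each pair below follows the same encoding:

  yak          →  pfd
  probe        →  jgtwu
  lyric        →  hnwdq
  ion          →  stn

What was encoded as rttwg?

broom

The word is reversed, then every letter is shifted forward by 5.
Undoing it on rttwg: shift back: r−5=m, t−5=o, t−5=o, w−5=r, g−5=b → moorb; then reverse → broom.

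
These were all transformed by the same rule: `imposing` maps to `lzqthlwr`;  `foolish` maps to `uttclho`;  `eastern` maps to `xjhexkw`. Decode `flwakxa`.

kindred

i(8)→l(11) and m(12)→z(25) fit y≡23x+9 (mod 26); the inverse of 23 mod 26 is 17. This is an affine cipher: with a=0,…,z=25, each position x becomes (23x+9) mod 26.
Reversing it on flwakxa: f(5)→17·(5−9)≡10=k; l(11)→17·(11−9)≡8=i; w(22)→17·(22−9)≡13=n; a(0)→17·(0−9)≡3=d; k(10)→17·(10−9)≡17=r; x(23)→17·(23−9)≡4=e; a(0)→17·(0−9)≡3=d (all mod 26).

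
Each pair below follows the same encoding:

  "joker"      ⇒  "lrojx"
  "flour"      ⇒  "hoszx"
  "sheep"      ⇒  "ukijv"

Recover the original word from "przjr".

novel

The shift increases by 1 at each position, starting from +2: 2, 3, 4, ….
Undoing it on przjr: p−2=n, r−3=o, z−4=v, j−5=e, r−6=l.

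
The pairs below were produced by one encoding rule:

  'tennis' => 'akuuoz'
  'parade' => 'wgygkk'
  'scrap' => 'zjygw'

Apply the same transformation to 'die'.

The rule splits by letter class: vowels +6, consonants +7.
For die: d(cons)+7=k, i(vowel)+6=o, e(vowel)+6=k.

kok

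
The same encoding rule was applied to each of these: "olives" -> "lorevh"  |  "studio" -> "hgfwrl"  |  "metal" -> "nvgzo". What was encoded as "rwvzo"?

ideal

Each pair mirrors across the alphabet (o↔l, l↔o, i↔r): positions sum to 25. Letters are reflected about the middle of the alphabet (position → 25−position): Atbash.
Undoing it on rwvzo: r↔i, w↔d, v↔e, z↔a, o↔l.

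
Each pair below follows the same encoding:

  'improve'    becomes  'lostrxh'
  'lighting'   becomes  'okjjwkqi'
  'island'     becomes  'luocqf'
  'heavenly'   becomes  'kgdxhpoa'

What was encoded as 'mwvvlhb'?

justify

A repeating key of period 2 is used — shifts +3, +2 over and over.
Undoing it on mwvvlhb: m−3=j, w−2=u, v−3=s, v−2=t, l−3=i, h−2=f, b−3=y.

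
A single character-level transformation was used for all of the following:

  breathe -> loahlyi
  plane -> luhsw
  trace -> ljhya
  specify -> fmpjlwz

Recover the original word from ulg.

Two steps: reverse the string, then apply a Caesar shift of +7.
Undoing it on ulg: shift back: u−7=n, l−7=e, g−7=z → nez; then reverse → zen.

zen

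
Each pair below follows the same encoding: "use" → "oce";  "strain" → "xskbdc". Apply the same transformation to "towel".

The output letters match the input read backwards, each shifted +10: use reversed is esu. Two steps: reverse the string, then apply a Caesar shift of +10.
Applying it to towel: reverse → lewot; then shift: l+10=v, e+10=o, w+10=g, o+10=y, t+10=d.

vogyd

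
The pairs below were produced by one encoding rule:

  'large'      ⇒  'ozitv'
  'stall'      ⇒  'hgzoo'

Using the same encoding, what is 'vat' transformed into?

Each pair mirrors across the alphabet (l↔o, a↔z, r↔i): positions sum to 25. Letters are reflected about the middle of the alphabet (position → 25−position): Atbash.
On vat: v↔e, a↔z, t↔g.

ezg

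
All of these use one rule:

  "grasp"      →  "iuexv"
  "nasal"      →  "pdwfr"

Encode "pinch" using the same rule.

rlrhn

In grasp: g→i is +2, r→u is +3, a→e is +4, s→x is +5 — the shift increases by 1 each position. Each letter shifts forward by (position + 2), i.e. 2, 3, 4, … — the shift grows by one for each successive letter.
For pinch: p+2=r, i+3=l, n+4=r, c+5=h, h+6=n.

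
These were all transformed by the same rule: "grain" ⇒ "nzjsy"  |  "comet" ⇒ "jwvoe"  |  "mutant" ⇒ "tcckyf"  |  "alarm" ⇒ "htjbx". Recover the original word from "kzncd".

dress

In grain: g→n is +7, r→z is +8, a→j is +9, i→s is +10 — the shift increases by 1 each position. The shift increases by 1 at each position, starting from +7: 7, 8, 9, ….
Undoing it on kzncd: k−7=d, z−8=r, n−9=e, c−10=s, d−11=s.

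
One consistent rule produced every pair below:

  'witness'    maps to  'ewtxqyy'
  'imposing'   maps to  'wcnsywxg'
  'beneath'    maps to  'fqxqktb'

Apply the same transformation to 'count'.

asoxt

w(22)→e(4) and i(8)→w(22) fit y≡21x+10 (mod 26); the inverse of 21 mod 26 is 5. Each letter's alphabet position (a=0..z=25) is mapped through 21·x+10 mod 26 — an affine cipher.
For count: c(2)→21·2+10≡0=a; o(14)→21·14+10≡18=s; u(20)→21·20+10≡14=o; n(13)→21·13+10≡23=x; t(19)→21·19+10≡19=t (all mod 26).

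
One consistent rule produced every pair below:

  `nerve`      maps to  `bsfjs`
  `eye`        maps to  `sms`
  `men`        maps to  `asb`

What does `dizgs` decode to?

pulse

Compare letters: n→b is +14, e→s is +14, r→f is +14 — a constant shift. This is a Caesar cipher with shift 14.
Decoding dizgs: d−14=p, i−14=u, z−14=l, g−14=s, s−14=e.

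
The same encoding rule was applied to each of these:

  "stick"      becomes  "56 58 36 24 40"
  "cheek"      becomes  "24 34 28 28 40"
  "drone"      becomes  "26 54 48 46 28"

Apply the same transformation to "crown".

s(#19)→56 and t(#20)→58: differences scale by 2, so n = 2·pos + 18. With a=1..z=26, the number is 2·pos + 18.
On crown: c=3→24, r=18→54, o=15→48, w=23→64, n=14→46.

24 54 48 64 46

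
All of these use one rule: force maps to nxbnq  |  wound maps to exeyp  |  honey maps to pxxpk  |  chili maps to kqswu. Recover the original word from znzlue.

repair

The shift increases by 1 at each position, starting from +8: 8, 9, 10, ….
Reversing it on znzlue: z−8=r, n−9=e, z−10=p, l−11=a, u−12=i, e−13=r.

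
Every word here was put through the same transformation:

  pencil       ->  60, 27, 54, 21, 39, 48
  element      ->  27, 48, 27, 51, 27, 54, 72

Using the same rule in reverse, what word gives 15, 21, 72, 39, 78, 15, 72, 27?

activate

p(#16)→60 and e(#5)→27: differences scale by 3, so n = 3·pos + 12. With a=1..z=26, the number is 3·pos + 12.
Reversing it on 15, 21, 72, 39, 78, 15, 72, 27: 15→(15−12)÷3=1=a, 21→(21−12)÷3=3=c, 72→(72−12)÷3=20=t, 39→(39−12)÷3=9=i, 78→(78−12)÷3=22=v, 15→(15−12)÷3=1=a, 72→(72−12)÷3=20=t, 27→(27−12)÷3=5=e.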